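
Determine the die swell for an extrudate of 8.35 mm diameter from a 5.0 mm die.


Die swell ratio = D_extrudate / D_die
= 8.35 / 5.0
= 1.67

Die swell = 1.67


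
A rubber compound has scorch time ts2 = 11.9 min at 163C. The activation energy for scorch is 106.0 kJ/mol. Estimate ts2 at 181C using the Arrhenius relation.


Convert temperatures: T1 = 163 + 273.15 = 436.15 K, T2 = 181 + 273.15 = 454.15 K
ts2_new = 11.9 * exp(106000 / 8.314 * (1/454.15 - 1/436.15))
1/T2 - 1/T1 = -9.0874e-05
ts2_new = 3.74 min

3.74 min


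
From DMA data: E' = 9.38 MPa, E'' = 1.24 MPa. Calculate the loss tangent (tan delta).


tan delta = E'' / E'
= 1.24 / 9.38
= 0.1322

tan delta = 0.1322


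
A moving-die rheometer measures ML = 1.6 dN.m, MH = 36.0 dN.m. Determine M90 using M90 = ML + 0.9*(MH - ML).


M90 = ML + 0.9 * (MH - ML)
M90 = 1.6 + 0.9 * (36.0 - 1.6)
M90 = 1.6 + 0.9 * 34.4
M90 = 32.56 dN.m

32.56 dN.m


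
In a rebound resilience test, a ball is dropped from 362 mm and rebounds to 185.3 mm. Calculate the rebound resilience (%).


Resilience = h_rebound / h_drop * 100
= 185.3 / 362 * 100
= 51.2%

51.2%


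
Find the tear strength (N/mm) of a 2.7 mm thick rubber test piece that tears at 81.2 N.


Tear strength = force / thickness
= 81.2 / 2.7
= 30.07 N/mm

30.07 N/mm


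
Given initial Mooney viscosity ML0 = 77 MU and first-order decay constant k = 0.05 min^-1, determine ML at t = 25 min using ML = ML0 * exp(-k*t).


ML = ML0 * exp(-k * t)
ML = 77 * exp(-0.05 * 25)
ML = 77 * 0.2865
ML = 22.06 MU

22.06 MU


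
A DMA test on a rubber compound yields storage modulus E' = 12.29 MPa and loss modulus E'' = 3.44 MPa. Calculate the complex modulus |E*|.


|E*| = sqrt(E'^2 + E''^2)
= sqrt(12.29^2 + 3.44^2)
= sqrt(151.0441 + 11.8336)
= 12.762 MPa

12.762 MPa


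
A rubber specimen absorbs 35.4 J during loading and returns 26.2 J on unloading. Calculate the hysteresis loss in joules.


Hysteresis loss = loading - unloading
= 35.4 - 26.2
= 9.2 J

9.2 J


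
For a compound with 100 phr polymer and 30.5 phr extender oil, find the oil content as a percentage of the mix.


Oil % = oil / (100 + oil) * 100
= 30.5 / (100 + 30.5) * 100
= 30.5 / 130.5 * 100
= 23.37%

23.37%


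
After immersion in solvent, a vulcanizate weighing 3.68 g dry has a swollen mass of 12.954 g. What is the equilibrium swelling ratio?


Q = W_swollen / W_dry
Q = 12.954 / 3.68
Q = 3.52

Q = 3.52


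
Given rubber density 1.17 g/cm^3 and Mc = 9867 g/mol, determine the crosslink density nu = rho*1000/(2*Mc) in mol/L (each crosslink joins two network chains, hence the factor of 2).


nu = rho * 1000 / (2 * Mc)
nu = 1.17 * 1000 / (2 * 9867)
nu = 1170.0 / 19734
nu = 0.0593 mol/L

0.0593 mol/L


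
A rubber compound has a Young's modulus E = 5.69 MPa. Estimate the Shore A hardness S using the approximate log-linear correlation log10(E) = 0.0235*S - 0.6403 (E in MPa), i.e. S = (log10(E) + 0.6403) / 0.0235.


log10(E) = 0.0235*S - 0.6403  =>  S = (log10(E) + 0.6403) / 0.0235
log10(5.69) = 0.755112
S = (0.755112 + 0.6403) / 0.0235 = 1.395412 / 0.0235
S = 59.4

Shore A = 59.4


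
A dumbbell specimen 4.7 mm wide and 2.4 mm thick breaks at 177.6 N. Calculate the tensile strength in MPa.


Area = width * thickness = 4.7 * 2.4 = 11.28 mm^2
TS = force / area = 177.6 / 11.28 = 15.74 MPa

15.74 MPa


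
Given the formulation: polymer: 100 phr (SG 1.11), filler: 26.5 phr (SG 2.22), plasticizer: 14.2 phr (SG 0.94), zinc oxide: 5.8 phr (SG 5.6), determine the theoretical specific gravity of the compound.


Sum of weights = 146.5
Volume contributions:
  polymer: 100/1.11 = 90.0901
  filler: 26.5/2.22 = 11.9369
  plasticizer: 14.2/0.94 = 15.1064
  zinc oxide: 5.8/5.6 = 1.0357
Sum of volumes = 118.1691
SG = 146.5 / 118.1691 = 1.24

SG = 1.24


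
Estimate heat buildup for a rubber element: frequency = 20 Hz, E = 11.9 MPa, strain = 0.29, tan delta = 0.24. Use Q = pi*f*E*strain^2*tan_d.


Q = pi * f * E * strain^2 * tan_d
= pi * 20 * 11.9 * 0.29^2 * 0.24
= pi * 20 * 11.9 * 0.0841 * 0.24
= 15.0916

Q = 15.0916


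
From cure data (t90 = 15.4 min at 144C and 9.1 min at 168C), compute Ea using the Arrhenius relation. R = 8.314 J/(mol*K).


T1 = 417.15 K, T2 = 441.15 K
1/T1 - 1/T2 = 1.3042e-04
ln(t1/t2) = ln(15.4/9.1) = 0.5261
Ea = 8.314 * 0.5261 / 1.3042e-04 = 33538.2125 J/mol
Ea = 33.54 kJ/mol

33.54 kJ/mol


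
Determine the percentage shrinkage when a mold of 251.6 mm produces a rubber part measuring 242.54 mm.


Shrinkage = (mold - part) / mold * 100
= (251.6 - 242.54) / 251.6 * 100
= 9.06 / 251.6 * 100
= 3.6%

3.6%


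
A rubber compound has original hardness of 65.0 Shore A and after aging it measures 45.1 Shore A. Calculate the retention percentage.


Retention = aged / original * 100
= 45.1 / 65.0 * 100
= 69.4%

69.4%


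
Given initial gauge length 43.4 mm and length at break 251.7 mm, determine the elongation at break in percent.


Elongation = (Lf - L0) / L0 * 100
= (251.7 - 43.4) / 43.4 * 100
= 208.3 / 43.4 * 100
= 480.0%

480.0%


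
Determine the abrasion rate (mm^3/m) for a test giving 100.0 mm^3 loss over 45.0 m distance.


Rate = volume_loss / distance
= 100.0 / 45.0
= 2.222 mm^3/m

2.222 mm^3/m


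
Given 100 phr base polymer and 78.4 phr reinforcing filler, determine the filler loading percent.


Filler % = filler / (rubber + filler) * 100
= 78.4 / (100 + 78.4) * 100
= 78.4 / 178.4 * 100
= 43.95%

43.95%


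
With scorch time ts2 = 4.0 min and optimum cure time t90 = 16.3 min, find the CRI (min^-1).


CRI = 100 / (t90 - ts2)
= 100 / (16.3 - 4.0)
= 100 / 12.3
= 8.13 min^-1

8.13 min^-1


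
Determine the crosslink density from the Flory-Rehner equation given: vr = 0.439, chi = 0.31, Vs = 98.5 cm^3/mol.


ln(1 - vr) = ln(1 - 0.439) = -0.5780
Numerator = -((-0.5780) + 0.439 + 0.31 * 0.439^2) = 0.0793
Denominator = 98.5 * (0.439^(1/3) - 0.439/2) = 53.2406
nu = 0.0793 / 53.2406 = 0.0015 mol/cm^3

0.0015 mol/cm^3


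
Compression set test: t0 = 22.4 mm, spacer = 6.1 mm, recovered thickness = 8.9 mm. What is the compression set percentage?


CS = (t0 - recovered) / (t0 - ts) * 100
= (22.4 - 8.9) / (22.4 - 6.1) * 100
= 13.5 / 16.3 * 100
= 82.8%

82.8%


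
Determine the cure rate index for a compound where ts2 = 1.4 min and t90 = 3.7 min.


CRI = 100 / (t90 - ts2)
= 100 / (3.7 - 1.4)
= 100 / 2.3
= 43.48 min^-1

43.48 min^-1


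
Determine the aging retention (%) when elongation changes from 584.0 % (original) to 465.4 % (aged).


Retention = aged / original * 100
= 465.4 / 584.0 * 100
= 79.7%

79.7%


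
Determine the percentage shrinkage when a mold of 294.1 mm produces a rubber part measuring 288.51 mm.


Shrinkage = (mold - part) / mold * 100
= (294.1 - 288.51) / 294.1 * 100
= 5.59 / 294.1 * 100
= 1.9%

1.9%


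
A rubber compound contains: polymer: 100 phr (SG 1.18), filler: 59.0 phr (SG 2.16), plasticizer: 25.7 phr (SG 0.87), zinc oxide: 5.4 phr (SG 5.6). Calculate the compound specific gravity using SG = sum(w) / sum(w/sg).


Sum of weights = 190.1
Volume contributions:
  polymer: 100/1.18 = 84.7458
  filler: 59.0/2.16 = 27.3148
  plasticizer: 25.7/0.87 = 29.5402
  zinc oxide: 5.4/5.6 = 0.9643
Sum of volumes = 142.5651
SG = 190.1 / 142.5651 = 1.333

SG = 1.333


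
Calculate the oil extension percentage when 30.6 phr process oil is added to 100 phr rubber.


Oil % = oil / (100 + oil) * 100
= 30.6 / (100 + 30.6) * 100
= 30.6 / 130.6 * 100
= 23.43%

23.43%


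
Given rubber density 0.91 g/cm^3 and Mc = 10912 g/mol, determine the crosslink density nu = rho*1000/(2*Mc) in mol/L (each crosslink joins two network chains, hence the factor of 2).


nu = rho * 1000 / (2 * Mc)
nu = 0.91 * 1000 / (2 * 10912)
nu = 910.0 / 21824
nu = 0.0417 mol/L

0.0417 mol/L


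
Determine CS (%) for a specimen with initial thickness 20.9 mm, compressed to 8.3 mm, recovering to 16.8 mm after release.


CS = (t0 - recovered) / (t0 - ts) * 100
= (20.9 - 16.8) / (20.9 - 8.3) * 100
= 4.1 / 12.6 * 100
= 32.5%

32.5%


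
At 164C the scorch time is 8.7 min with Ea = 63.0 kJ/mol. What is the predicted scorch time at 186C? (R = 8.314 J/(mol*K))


Convert temperatures: T1 = 164 + 273.15 = 437.15 K, T2 = 186 + 273.15 = 459.15 K
ts2_new = 8.7 * exp(63000 / 8.314 * (1/459.15 - 1/437.15))
1/T2 - 1/T1 = -1.0961e-04
ts2_new = 3.79 min

3.79 min


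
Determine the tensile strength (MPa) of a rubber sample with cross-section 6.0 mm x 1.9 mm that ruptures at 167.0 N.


Area = width * thickness = 6.0 * 1.9 = 11.4 mm^2
TS = force / area = 167.0 / 11.4 = 14.65 MPa

14.65 MPa


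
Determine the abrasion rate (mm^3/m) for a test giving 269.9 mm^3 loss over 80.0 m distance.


Rate = volume_loss / distance
= 269.9 / 80.0
= 3.374 mm^3/m

3.374 mm^3/m


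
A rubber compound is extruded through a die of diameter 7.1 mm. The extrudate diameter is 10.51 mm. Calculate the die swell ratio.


Die swell ratio = D_extrudate / D_die
= 10.51 / 7.1
= 1.48

Die swell = 1.48


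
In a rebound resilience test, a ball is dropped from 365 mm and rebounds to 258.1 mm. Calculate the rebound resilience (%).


Resilience = h_rebound / h_drop * 100
= 258.1 / 365 * 100
= 70.7%

70.7%


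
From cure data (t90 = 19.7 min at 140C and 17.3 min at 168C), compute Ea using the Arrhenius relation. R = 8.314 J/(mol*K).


T1 = 413.15 K, T2 = 441.15 K
1/T1 - 1/T2 = 1.5363e-04
ln(t1/t2) = ln(19.7/17.3) = 0.1299
Ea = 8.314 * 0.1299 / 1.5363e-04 = 7030.6543 J/mol
Ea = 7.03 kJ/mol

7.03 kJ/mol


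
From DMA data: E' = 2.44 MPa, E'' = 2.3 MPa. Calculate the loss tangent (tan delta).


tan delta = E'' / E'
= 2.3 / 2.44
= 0.9426

tan delta = 0.9426


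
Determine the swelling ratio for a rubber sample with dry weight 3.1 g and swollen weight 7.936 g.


Q = W_swollen / W_dry
Q = 7.936 / 3.1
Q = 2.56

Q = 2.56


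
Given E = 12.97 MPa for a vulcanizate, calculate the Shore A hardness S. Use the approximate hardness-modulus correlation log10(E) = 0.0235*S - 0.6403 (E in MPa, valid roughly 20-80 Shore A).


log10(E) = 0.0235*S - 0.6403  =>  S = (log10(E) + 0.6403) / 0.0235
log10(12.97) = 1.112940
S = (1.112940 + 0.6403) / 0.0235 = 1.753240 / 0.0235
S = 74.6

Shore A = 74.6


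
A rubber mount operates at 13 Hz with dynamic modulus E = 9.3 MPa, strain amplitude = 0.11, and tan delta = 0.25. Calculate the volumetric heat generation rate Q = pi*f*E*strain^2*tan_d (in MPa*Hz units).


Q = pi * f * E * strain^2 * tan_d
= pi * 13 * 9.3 * 0.11^2 * 0.25
= pi * 13 * 9.3 * 0.0121 * 0.25
= 1.1490

Q = 1.1490


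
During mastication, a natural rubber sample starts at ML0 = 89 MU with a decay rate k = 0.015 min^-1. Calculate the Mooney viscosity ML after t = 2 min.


ML = ML0 * exp(-k * t)
ML = 89 * exp(-0.015 * 2)
ML = 89 * 0.9704
ML = 86.37 MU

86.37 MU


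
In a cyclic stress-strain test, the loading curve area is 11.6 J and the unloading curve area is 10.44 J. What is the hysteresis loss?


Hysteresis loss = loading - unloading
= 11.6 - 10.44
= 1.16 J

1.16 J


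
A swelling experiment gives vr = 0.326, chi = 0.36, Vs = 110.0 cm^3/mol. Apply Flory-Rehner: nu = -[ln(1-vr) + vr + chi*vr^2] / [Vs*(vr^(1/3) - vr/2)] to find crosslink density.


ln(1 - vr) = ln(1 - 0.326) = -0.3945
Numerator = -((-0.3945) + 0.326 + 0.36 * 0.326^2) = 0.0303
Denominator = 110.0 * (0.326^(1/3) - 0.326/2) = 57.7763
nu = 0.0303 / 57.7763 = 5.2384e-04 mol/cm^3

5.2384e-04 mol/cm^3


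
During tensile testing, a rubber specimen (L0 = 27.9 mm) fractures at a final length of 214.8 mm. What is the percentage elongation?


Elongation = (Lf - L0) / L0 * 100
= (214.8 - 27.9) / 27.9 * 100
= 186.9 / 27.9 * 100
= 669.9%

669.9%


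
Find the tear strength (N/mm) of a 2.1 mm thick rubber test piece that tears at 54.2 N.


Tear strength = force / thickness
= 54.2 / 2.1
= 25.81 N/mm

25.81 N/mm


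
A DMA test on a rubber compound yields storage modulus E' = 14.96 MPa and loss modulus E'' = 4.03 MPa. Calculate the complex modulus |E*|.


|E*| = sqrt(E'^2 + E''^2)
= sqrt(14.96^2 + 4.03^2)
= sqrt(223.8016 + 16.2409)
= 15.493 MPa

15.493 MPa


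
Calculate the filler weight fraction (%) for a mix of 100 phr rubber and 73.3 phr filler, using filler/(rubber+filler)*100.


Filler % = filler / (rubber + filler) * 100
= 73.3 / (100 + 73.3) * 100
= 73.3 / 173.3 * 100
= 42.3%

42.3%


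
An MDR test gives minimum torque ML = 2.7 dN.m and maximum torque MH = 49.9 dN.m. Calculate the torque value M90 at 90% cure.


M90 = ML + 0.9 * (MH - ML)
M90 = 2.7 + 0.9 * (49.9 - 2.7)
M90 = 2.7 + 0.9 * 47.2
M90 = 45.18 dN.m

45.18 dN.m


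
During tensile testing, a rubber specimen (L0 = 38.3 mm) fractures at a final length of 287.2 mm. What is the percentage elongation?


Elongation = (Lf - L0) / L0 * 100
= (287.2 - 38.3) / 38.3 * 100
= 248.9 / 38.3 * 100
= 649.9%

649.9%


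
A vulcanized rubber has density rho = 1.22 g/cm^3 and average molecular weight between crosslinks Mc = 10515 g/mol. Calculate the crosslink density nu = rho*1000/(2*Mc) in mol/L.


nu = rho * 1000 / (2 * Mc)
nu = 1.22 * 1000 / (2 * 10515)
nu = 1220.0 / 21030
nu = 0.0580 mol/L

0.0580 mol/L


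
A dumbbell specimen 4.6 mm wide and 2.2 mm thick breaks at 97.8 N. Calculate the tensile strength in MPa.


Area = width * thickness = 4.6 * 2.2 = 10.12 mm^2
TS = force / area = 97.8 / 10.12 = 9.66 MPa

9.66 MPa


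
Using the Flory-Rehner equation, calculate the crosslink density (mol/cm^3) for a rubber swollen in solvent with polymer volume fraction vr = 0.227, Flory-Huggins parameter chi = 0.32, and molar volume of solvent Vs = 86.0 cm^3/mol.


ln(1 - vr) = ln(1 - 0.227) = -0.2575
Numerator = -((-0.2575) + 0.227 + 0.32 * 0.227^2) = 0.0140
Denominator = 86.0 * (0.227^(1/3) - 0.227/2) = 42.7005
nu = 0.0140 / 42.7005 = 3.2756e-04 mol/cm^3

3.2756e-04 mol/cm^3


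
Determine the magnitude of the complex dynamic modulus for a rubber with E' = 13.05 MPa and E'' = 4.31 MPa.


|E*| = sqrt(E'^2 + E''^2)
= sqrt(13.05^2 + 4.31^2)
= sqrt(170.3025 + 18.5761)
= 13.743 MPa

13.743 MPa


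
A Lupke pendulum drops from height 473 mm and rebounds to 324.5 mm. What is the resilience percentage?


Resilience = h_rebound / h_drop * 100
= 324.5 / 473 * 100
= 68.6%

68.6%


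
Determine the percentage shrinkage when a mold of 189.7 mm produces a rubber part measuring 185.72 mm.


Shrinkage = (mold - part) / mold * 100
= (189.7 - 185.72) / 189.7 * 100
= 3.98 / 189.7 * 100
= 2.1%

2.1%


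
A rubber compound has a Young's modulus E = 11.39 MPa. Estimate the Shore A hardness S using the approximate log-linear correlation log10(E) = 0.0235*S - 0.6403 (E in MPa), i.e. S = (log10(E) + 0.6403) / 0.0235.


log10(E) = 0.0235*S - 0.6403  =>  S = (log10(E) + 0.6403) / 0.0235
log10(11.39) = 1.056524
S = (1.056524 + 0.6403) / 0.0235 = 1.696824 / 0.0235
S = 72.2

Shore A = 72.2


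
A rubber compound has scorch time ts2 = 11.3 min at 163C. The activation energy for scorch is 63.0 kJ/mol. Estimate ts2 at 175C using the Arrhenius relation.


Convert temperatures: T1 = 163 + 273.15 = 436.15 K, T2 = 175 + 273.15 = 448.15 K
ts2_new = 11.3 * exp(63000 / 8.314 * (1/448.15 - 1/436.15))
1/T2 - 1/T1 = -6.1393e-05
ts2_new = 7.1 min

7.1 min


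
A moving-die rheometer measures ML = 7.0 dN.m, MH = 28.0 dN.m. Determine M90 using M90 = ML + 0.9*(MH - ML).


M90 = ML + 0.9 * (MH - ML)
M90 = 7.0 + 0.9 * (28.0 - 7.0)
M90 = 7.0 + 0.9 * 21.0
M90 = 25.9 dN.m

25.9 dN.m


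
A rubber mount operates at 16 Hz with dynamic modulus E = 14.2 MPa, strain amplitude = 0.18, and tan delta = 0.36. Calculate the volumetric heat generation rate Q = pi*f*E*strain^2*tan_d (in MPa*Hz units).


Q = pi * f * E * strain^2 * tan_d
= pi * 16 * 14.2 * 0.18^2 * 0.36
= pi * 16 * 14.2 * 0.0324 * 0.36
= 8.3254

Q = 8.3254


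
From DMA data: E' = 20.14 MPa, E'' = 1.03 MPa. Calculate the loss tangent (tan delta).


tan delta = E'' / E'
= 1.03 / 20.14
= 0.0511

tan delta = 0.0511


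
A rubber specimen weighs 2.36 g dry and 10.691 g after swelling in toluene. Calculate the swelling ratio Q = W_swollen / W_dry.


Q = W_swollen / W_dry
Q = 10.691 / 2.36
Q = 4.53

Q = 4.53


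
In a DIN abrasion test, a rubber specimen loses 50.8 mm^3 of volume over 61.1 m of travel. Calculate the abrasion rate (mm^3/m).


Rate = volume_loss / distance
= 50.8 / 61.1
= 0.831 mm^3/m

0.831 mm^3/m


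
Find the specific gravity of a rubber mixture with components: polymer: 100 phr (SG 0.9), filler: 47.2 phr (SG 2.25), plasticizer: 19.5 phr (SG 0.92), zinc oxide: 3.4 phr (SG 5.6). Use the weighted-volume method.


Sum of weights = 170.1
Volume contributions:
  polymer: 100/0.9 = 111.1111
  filler: 47.2/2.25 = 20.9778
  plasticizer: 19.5/0.92 = 21.1957
  zinc oxide: 3.4/5.6 = 0.6071
Sum of volumes = 153.8917
SG = 170.1 / 153.8917 = 1.105

SG = 1.105


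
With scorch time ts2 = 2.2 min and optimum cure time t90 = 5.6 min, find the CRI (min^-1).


CRI = 100 / (t90 - ts2)
= 100 / (5.6 - 2.2)
= 100 / 3.4
= 29.41 min^-1

29.41 min^-1


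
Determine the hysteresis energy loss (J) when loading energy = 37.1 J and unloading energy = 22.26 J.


Hysteresis loss = loading - unloading
= 37.1 - 22.26
= 14.84 J

14.84 J


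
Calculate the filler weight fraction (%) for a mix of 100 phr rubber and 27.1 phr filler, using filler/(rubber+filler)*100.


Filler % = filler / (rubber + filler) * 100
= 27.1 / (100 + 27.1) * 100
= 27.1 / 127.1 * 100
= 21.32%

21.32%


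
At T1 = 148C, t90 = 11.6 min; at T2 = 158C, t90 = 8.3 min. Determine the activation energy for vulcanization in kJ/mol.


T1 = 421.15 K, T2 = 431.15 K
1/T1 - 1/T2 = 5.5073e-05
ln(t1/t2) = ln(11.6/8.3) = 0.3347
Ea = 8.314 * 0.3347 / 5.5073e-05 = 50535.3480 J/mol
Ea = 50.54 kJ/mol

50.54 kJ/mol


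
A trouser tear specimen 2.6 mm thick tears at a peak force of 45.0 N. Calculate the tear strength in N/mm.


Tear strength = force / thickness
= 45.0 / 2.6
= 17.31 N/mm

17.31 N/mm


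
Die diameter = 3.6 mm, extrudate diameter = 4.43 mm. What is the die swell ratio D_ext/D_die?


Die swell ratio = D_extrudate / D_die
= 4.43 / 3.6
= 1.231

Die swell = 1.231


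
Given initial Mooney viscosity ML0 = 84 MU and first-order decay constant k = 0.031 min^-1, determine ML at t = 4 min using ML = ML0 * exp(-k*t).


ML = ML0 * exp(-k * t)
ML = 84 * exp(-0.031 * 4)
ML = 84 * 0.8834
ML = 74.2 MU

74.2 MU


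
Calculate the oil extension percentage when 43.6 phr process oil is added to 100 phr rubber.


Oil % = oil / (100 + oil) * 100
= 43.6 / (100 + 43.6) * 100
= 43.6 / 143.6 * 100
= 30.36%

30.36%


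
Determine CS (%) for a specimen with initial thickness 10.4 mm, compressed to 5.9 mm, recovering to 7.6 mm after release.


CS = (t0 - recovered) / (t0 - ts) * 100
= (10.4 - 7.6) / (10.4 - 5.9) * 100
= 2.8 / 4.5 * 100
= 62.2%

62.2%


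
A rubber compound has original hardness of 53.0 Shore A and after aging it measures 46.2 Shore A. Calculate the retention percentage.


Retention = aged / original * 100
= 46.2 / 53.0 * 100
= 87.2%

87.2%


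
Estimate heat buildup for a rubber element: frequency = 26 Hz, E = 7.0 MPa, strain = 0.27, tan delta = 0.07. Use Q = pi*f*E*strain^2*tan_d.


Q = pi * f * E * strain^2 * tan_d
= pi * 26 * 7.0 * 0.27^2 * 0.07
= pi * 26 * 7.0 * 0.0729 * 0.07
= 2.9177

Q = 2.9177


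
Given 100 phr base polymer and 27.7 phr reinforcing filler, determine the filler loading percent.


Filler % = filler / (rubber + filler) * 100
= 27.7 / (100 + 27.7) * 100
= 27.7 / 127.7 * 100
= 21.69%

21.69%


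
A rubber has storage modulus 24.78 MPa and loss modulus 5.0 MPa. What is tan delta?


tan delta = E'' / E'
= 5.0 / 24.78
= 0.2018

tan delta = 0.2018


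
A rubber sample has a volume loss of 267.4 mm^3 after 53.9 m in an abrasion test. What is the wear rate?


Rate = volume_loss / distance
= 267.4 / 53.9
= 4.961 mm^3/m

4.961 mm^3/m


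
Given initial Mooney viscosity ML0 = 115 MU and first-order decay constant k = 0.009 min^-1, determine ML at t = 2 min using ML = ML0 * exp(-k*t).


ML = ML0 * exp(-k * t)
ML = 115 * exp(-0.009 * 2)
ML = 115 * 0.9822
ML = 112.95 MU

112.95 MU


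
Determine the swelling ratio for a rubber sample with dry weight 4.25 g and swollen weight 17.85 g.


Q = W_swollen / W_dry
Q = 17.85 / 4.25
Q = 4.2

Q = 4.2


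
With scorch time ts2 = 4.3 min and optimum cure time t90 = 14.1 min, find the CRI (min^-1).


CRI = 100 / (t90 - ts2)
= 100 / (14.1 - 4.3)
= 100 / 9.8
= 10.2 min^-1

10.2 min^-1


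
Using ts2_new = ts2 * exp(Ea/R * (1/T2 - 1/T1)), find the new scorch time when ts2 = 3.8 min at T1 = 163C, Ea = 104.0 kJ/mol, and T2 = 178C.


Convert temperatures: T1 = 163 + 273.15 = 436.15 K, T2 = 178 + 273.15 = 451.15 K
ts2_new = 3.8 * exp(104000 / 8.314 * (1/451.15 - 1/436.15))
1/T2 - 1/T1 = -7.6231e-05
ts2_new = 1.46 min

1.46 min


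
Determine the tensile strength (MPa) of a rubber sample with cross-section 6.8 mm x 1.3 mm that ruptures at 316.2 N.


Area = width * thickness = 6.8 * 1.3 = 8.84 mm^2
TS = force / area = 316.2 / 8.84 = 35.77 MPa

35.77 MPa


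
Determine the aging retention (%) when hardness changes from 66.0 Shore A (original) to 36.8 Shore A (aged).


Retention = aged / original * 100
= 36.8 / 66.0 * 100
= 55.8%

55.8%


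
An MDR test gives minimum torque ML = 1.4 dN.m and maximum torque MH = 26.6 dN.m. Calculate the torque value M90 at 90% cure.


M90 = ML + 0.9 * (MH - ML)
M90 = 1.4 + 0.9 * (26.6 - 1.4)
M90 = 1.4 + 0.9 * 25.2
M90 = 24.08 dN.m

24.08 dN.m


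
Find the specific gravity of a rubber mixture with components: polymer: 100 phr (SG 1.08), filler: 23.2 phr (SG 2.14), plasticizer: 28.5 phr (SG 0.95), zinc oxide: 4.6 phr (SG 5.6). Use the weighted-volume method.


Sum of weights = 156.3
Volume contributions:
  polymer: 100/1.08 = 92.5926
  filler: 23.2/2.14 = 10.8411
  plasticizer: 28.5/0.95 = 30.0000
  zinc oxide: 4.6/5.6 = 0.8214
Sum of volumes = 134.2551
SG = 156.3 / 134.2551 = 1.164

SG = 1.164


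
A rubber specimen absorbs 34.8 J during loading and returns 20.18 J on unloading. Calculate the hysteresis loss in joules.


Hysteresis loss = loading - unloading
= 34.8 - 20.18
= 14.62 J

14.62 J


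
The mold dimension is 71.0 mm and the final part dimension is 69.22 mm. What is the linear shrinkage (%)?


Shrinkage = (mold - part) / mold * 100
= (71.0 - 69.22) / 71.0 * 100
= 1.78 / 71.0 * 100
= 2.51%

2.51%


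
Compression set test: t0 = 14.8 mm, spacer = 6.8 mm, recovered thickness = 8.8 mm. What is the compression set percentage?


CS = (t0 - recovered) / (t0 - ts) * 100
= (14.8 - 8.8) / (14.8 - 6.8) * 100
= 6.0 / 8.0 * 100
= 75.0%

75.0%


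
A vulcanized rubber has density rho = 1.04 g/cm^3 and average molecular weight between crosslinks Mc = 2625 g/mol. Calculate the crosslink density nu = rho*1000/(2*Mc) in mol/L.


nu = rho * 1000 / (2 * Mc)
nu = 1.04 * 1000 / (2 * 2625)
nu = 1040.0 / 5250
nu = 0.1981 mol/L

0.1981 mol/L


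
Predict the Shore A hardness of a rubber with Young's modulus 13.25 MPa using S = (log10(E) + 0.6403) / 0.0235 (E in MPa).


log10(E) = 0.0235*S - 0.6403  =>  S = (log10(E) + 0.6403) / 0.0235
log10(13.25) = 1.122216
S = (1.122216 + 0.6403) / 0.0235 = 1.762516 / 0.0235
S = 75.0

Shore A = 75.0


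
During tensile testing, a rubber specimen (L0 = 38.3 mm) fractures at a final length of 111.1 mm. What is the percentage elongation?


Elongation = (Lf - L0) / L0 * 100
= (111.1 - 38.3) / 38.3 * 100
= 72.8 / 38.3 * 100
= 190.1%

190.1%


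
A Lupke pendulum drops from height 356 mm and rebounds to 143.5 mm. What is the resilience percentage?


Resilience = h_rebound / h_drop * 100
= 143.5 / 356 * 100
= 40.3%

40.3%


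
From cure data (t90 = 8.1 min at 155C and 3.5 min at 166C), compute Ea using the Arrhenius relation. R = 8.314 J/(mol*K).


T1 = 428.15 K, T2 = 439.15 K
1/T1 - 1/T2 = 5.8504e-05
ln(t1/t2) = ln(8.1/3.5) = 0.8391
Ea = 8.314 * 0.8391 / 5.8504e-05 = 119245.0767 J/mol
Ea = 119.25 kJ/mol

119.25 kJ/mol


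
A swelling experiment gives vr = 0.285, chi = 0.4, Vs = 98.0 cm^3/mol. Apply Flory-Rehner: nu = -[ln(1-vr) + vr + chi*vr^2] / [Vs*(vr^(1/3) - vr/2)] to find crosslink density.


ln(1 - vr) = ln(1 - 0.285) = -0.3355
Numerator = -((-0.3355) + 0.285 + 0.4 * 0.285^2) = 0.0180
Denominator = 98.0 * (0.285^(1/3) - 0.285/2) = 50.5273
nu = 0.0180 / 50.5273 = 3.5590e-04 mol/cm^3

3.5590e-04 mol/cm^3


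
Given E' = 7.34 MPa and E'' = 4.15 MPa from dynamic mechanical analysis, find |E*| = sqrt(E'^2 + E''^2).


|E*| = sqrt(E'^2 + E''^2)
= sqrt(7.34^2 + 4.15^2)
= sqrt(53.8756 + 17.2225)
= 8.432 MPa

8.432 MPa


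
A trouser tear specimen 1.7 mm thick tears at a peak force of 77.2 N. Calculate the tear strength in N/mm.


Tear strength = force / thickness
= 77.2 / 1.7
= 45.41 N/mm

45.41 N/mm


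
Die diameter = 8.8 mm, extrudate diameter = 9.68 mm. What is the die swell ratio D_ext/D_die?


Die swell ratio = D_extrudate / D_die
= 9.68 / 8.8
= 1.1

Die swell = 1.1


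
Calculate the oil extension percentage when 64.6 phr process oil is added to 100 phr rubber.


Oil % = oil / (100 + oil) * 100
= 64.6 / (100 + 64.6) * 100
= 64.6 / 164.6 * 100
= 39.25%

39.25%


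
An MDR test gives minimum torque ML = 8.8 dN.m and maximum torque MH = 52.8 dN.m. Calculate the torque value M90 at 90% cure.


M90 = ML + 0.9 * (MH - ML)
M90 = 8.8 + 0.9 * (52.8 - 8.8)
M90 = 8.8 + 0.9 * 44.0
M90 = 48.4 dN.m

48.4 dN.m


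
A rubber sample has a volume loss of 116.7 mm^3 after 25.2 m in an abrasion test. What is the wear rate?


Rate = volume_loss / distance
= 116.7 / 25.2
= 4.631 mm^3/m

4.631 mm^3/m


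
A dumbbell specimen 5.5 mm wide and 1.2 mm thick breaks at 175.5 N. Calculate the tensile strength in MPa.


Area = width * thickness = 5.5 * 1.2 = 6.6 mm^2
TS = force / area = 175.5 / 6.6 = 26.59 MPa

26.59 MPa


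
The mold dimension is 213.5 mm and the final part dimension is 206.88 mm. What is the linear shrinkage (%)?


Shrinkage = (mold - part) / mold * 100
= (213.5 - 206.88) / 213.5 * 100
= 6.62 / 213.5 * 100
= 3.1%

3.1%


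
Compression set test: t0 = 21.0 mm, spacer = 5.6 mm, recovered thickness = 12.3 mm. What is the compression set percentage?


CS = (t0 - recovered) / (t0 - ts) * 100
= (21.0 - 12.3) / (21.0 - 5.6) * 100
= 8.7 / 15.4 * 100
= 56.5%

56.5%


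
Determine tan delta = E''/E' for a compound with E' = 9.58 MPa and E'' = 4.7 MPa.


tan delta = E'' / E'
= 4.7 / 9.58
= 0.4906

tan delta = 0.4906


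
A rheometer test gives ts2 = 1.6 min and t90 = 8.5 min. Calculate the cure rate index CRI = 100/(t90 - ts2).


CRI = 100 / (t90 - ts2)
= 100 / (8.5 - 1.6)
= 100 / 6.9
= 14.49 min^-1

14.49 min^-1


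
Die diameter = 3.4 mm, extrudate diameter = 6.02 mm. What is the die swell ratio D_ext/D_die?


Die swell ratio = D_extrudate / D_die
= 6.02 / 3.4
= 1.771

Die swell = 1.771


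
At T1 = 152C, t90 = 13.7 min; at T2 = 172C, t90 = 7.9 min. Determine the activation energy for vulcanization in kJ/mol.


T1 = 425.15 K, T2 = 445.15 K
1/T1 - 1/T2 = 1.0568e-04
ln(t1/t2) = ln(13.7/7.9) = 0.5505
Ea = 8.314 * 0.5505 / 1.0568e-04 = 43312.3751 J/mol
Ea = 43.31 kJ/mol

43.31 kJ/mol


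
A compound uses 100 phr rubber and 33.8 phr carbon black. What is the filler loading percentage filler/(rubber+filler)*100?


Filler % = filler / (rubber + filler) * 100
= 33.8 / (100 + 33.8) * 100
= 33.8 / 133.8 * 100
= 25.26%

25.26%


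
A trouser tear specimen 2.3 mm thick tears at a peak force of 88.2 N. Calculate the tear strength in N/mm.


Tear strength = force / thickness
= 88.2 / 2.3
= 38.35 N/mm

38.35 N/mm


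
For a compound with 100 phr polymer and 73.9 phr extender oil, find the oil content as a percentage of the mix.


Oil % = oil / (100 + oil) * 100
= 73.9 / (100 + 73.9) * 100
= 73.9 / 173.9 * 100
= 42.5%

42.5%


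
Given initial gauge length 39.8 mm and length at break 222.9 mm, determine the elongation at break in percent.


Elongation = (Lf - L0) / L0 * 100
= (222.9 - 39.8) / 39.8 * 100
= 183.1 / 39.8 * 100
= 460.1%

460.1%


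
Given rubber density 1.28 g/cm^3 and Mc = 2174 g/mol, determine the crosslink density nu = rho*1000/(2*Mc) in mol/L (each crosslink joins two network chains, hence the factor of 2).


nu = rho * 1000 / (2 * Mc)
nu = 1.28 * 1000 / (2 * 2174)
nu = 1280.0 / 4348
nu = 0.2944 mol/L

0.2944 mol/L


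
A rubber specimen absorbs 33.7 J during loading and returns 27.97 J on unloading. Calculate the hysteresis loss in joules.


Hysteresis loss = loading - unloading
= 33.7 - 27.97
= 5.73 J

5.73 J


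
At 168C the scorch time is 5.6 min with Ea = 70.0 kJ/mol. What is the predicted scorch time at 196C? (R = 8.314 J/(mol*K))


Convert temperatures: T1 = 168 + 273.15 = 441.15 K, T2 = 196 + 273.15 = 469.15 K
ts2_new = 5.6 * exp(70000 / 8.314 * (1/469.15 - 1/441.15))
1/T2 - 1/T1 = -1.3529e-04
ts2_new = 1.79 min

1.79 min


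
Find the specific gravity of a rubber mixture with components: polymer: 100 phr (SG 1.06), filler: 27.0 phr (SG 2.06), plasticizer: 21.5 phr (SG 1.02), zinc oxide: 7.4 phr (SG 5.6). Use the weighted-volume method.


Sum of weights = 155.9
Volume contributions:
  polymer: 100/1.06 = 94.3396
  filler: 27.0/2.06 = 13.1068
  plasticizer: 21.5/1.02 = 21.0784
  zinc oxide: 7.4/5.6 = 1.3214
Sum of volumes = 129.8463
SG = 155.9 / 129.8463 = 1.201

SG = 1.201


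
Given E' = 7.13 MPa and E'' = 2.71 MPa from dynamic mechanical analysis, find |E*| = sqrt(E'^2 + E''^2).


|E*| = sqrt(E'^2 + E''^2)
= sqrt(7.13^2 + 2.71^2)
= sqrt(50.8369 + 7.3441)
= 7.628 MPa

7.628 MPa


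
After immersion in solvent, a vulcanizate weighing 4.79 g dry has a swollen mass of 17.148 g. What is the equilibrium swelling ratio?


Q = W_swollen / W_dry
Q = 17.148 / 4.79
Q = 3.58

Q = 3.58


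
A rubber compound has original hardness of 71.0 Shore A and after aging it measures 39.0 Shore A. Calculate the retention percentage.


Retention = aged / original * 100
= 39.0 / 71.0 * 100
= 54.9%

54.9%


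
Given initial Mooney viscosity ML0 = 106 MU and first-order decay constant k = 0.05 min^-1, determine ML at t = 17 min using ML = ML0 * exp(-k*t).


ML = ML0 * exp(-k * t)
ML = 106 * exp(-0.05 * 17)
ML = 106 * 0.4274
ML = 45.31 MU

45.31 MU


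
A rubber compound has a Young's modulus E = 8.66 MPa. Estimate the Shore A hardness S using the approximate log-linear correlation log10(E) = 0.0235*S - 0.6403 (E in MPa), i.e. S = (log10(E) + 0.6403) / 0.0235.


log10(E) = 0.0235*S - 0.6403  =>  S = (log10(E) + 0.6403) / 0.0235
log10(8.66) = 0.937518
S = (0.937518 + 0.6403) / 0.0235 = 1.577818 / 0.0235
S = 67.1

Shore A = 67.1


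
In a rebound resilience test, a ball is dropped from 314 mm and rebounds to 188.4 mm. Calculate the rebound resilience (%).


Resilience = h_rebound / h_drop * 100
= 188.4 / 314 * 100
= 60.0%

60.0%


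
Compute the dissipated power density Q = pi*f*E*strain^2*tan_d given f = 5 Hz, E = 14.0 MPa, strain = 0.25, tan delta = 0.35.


Q = pi * f * E * strain^2 * tan_d
= pi * 5 * 14.0 * 0.25^2 * 0.35
= pi * 5 * 14.0 * 0.0625 * 0.35
= 4.8106

Q = 4.8106


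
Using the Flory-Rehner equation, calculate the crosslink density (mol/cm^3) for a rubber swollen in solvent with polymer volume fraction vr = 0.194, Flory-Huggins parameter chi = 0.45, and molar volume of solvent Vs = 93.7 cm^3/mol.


ln(1 - vr) = ln(1 - 0.194) = -0.2157
Numerator = -((-0.2157) + 0.194 + 0.45 * 0.194^2) = 0.0047
Denominator = 93.7 * (0.194^(1/3) - 0.194/2) = 45.1537
nu = 0.0047 / 45.1537 = 1.0487e-04 mol/cm^3

1.0487e-04 mol/cm^3


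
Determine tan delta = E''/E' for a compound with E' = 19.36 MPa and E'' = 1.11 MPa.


tan delta = E'' / E'
= 1.11 / 19.36
= 0.0573

tan delta = 0.0573


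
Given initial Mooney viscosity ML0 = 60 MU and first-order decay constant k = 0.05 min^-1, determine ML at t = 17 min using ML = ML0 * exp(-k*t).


ML = ML0 * exp(-k * t)
ML = 60 * exp(-0.05 * 17)
ML = 60 * 0.4274
ML = 25.64 MU

25.64 MU


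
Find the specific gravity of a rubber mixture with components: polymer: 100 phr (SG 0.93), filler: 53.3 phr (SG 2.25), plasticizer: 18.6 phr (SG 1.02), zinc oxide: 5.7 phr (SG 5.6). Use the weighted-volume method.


Sum of weights = 177.6
Volume contributions:
  polymer: 100/0.93 = 107.5269
  filler: 53.3/2.25 = 23.6889
  plasticizer: 18.6/1.02 = 18.2353
  zinc oxide: 5.7/5.6 = 1.0179
Sum of volumes = 150.4689
SG = 177.6 / 150.4689 = 1.18

SG = 1.18


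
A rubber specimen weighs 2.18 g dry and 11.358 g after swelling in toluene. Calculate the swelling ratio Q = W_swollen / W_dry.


Q = W_swollen / W_dry
Q = 11.358 / 2.18
Q = 5.21

Q = 5.21


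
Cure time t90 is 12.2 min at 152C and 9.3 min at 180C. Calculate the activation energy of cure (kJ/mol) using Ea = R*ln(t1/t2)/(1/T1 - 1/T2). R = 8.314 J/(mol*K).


T1 = 425.15 K, T2 = 453.15 K
1/T1 - 1/T2 = 1.4534e-04
ln(t1/t2) = ln(12.2/9.3) = 0.2714
Ea = 8.314 * 0.2714 / 1.4534e-04 = 15526.7473 J/mol
Ea = 15.53 kJ/mol

15.53 kJ/mol


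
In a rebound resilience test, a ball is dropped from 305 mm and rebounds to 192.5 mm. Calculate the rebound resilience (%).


Resilience = h_rebound / h_drop * 100
= 192.5 / 305 * 100
= 63.1%

63.1%


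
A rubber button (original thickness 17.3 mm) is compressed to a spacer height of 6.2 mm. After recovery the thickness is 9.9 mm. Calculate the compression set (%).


CS = (t0 - recovered) / (t0 - ts) * 100
= (17.3 - 9.9) / (17.3 - 6.2) * 100
= 7.4 / 11.1 * 100
= 66.7%

66.7%


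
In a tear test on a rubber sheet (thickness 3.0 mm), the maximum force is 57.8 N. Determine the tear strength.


Tear strength = force / thickness
= 57.8 / 3.0
= 19.27 N/mm

19.27 N/mm


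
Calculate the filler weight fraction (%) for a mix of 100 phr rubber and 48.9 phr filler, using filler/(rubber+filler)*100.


Filler % = filler / (rubber + filler) * 100
= 48.9 / (100 + 48.9) * 100
= 48.9 / 148.9 * 100
= 32.84%

32.84%


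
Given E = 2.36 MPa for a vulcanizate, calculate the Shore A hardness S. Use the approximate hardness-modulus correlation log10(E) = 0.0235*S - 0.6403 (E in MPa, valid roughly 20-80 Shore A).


log10(E) = 0.0235*S - 0.6403  =>  S = (log10(E) + 0.6403) / 0.0235
log10(2.36) = 0.372912
S = (0.372912 + 0.6403) / 0.0235 = 1.013212 / 0.0235
S = 43.1

Shore A = 43.1


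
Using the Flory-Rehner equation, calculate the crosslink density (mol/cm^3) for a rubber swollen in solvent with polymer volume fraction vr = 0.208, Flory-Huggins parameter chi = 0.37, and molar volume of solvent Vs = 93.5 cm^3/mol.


ln(1 - vr) = ln(1 - 0.208) = -0.2332
Numerator = -((-0.2332) + 0.208 + 0.37 * 0.208^2) = 0.0092
Denominator = 93.5 * (0.208^(1/3) - 0.208/2) = 45.6747
nu = 0.0092 / 45.6747 = 2.0112e-04 mol/cm^3

2.0112e-04 mol/cm^3


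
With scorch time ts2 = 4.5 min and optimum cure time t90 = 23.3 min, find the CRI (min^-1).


CRI = 100 / (t90 - ts2)
= 100 / (23.3 - 4.5)
= 100 / 18.8
= 5.32 min^-1

5.32 min^-1


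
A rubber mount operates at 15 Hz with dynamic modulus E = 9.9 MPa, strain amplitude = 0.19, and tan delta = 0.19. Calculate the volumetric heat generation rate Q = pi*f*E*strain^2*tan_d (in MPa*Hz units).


Q = pi * f * E * strain^2 * tan_d
= pi * 15 * 9.9 * 0.19^2 * 0.19
= pi * 15 * 9.9 * 0.0361 * 0.19
= 3.1999

Q = 3.1999


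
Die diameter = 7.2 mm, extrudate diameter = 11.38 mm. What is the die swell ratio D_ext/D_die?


Die swell ratio = D_extrudate / D_die
= 11.38 / 7.2
= 1.581

Die swell = 1.581


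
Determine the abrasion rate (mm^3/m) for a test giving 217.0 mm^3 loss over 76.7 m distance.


Rate = volume_loss / distance
= 217.0 / 76.7
= 2.829 mm^3/m

2.829 mm^3/m


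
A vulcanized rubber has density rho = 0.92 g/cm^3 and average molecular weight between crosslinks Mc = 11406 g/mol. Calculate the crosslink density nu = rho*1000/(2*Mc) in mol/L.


nu = rho * 1000 / (2 * Mc)
nu = 0.92 * 1000 / (2 * 11406)
nu = 920.0 / 22812
nu = 0.0403 mol/L

0.0403 mol/L


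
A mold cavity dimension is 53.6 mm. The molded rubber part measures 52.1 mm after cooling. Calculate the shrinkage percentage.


Shrinkage = (mold - part) / mold * 100
= (53.6 - 52.1) / 53.6 * 100
= 1.5 / 53.6 * 100
= 2.8%

2.8%


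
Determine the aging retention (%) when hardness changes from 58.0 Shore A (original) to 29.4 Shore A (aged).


Retention = aged / original * 100
= 29.4 / 58.0 * 100
= 50.7%

50.7%


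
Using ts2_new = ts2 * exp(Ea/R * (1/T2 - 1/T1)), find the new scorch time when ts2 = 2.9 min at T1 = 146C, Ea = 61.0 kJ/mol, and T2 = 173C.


Convert temperatures: T1 = 146 + 273.15 = 419.15 K, T2 = 173 + 273.15 = 446.15 K
ts2_new = 2.9 * exp(61000 / 8.314 * (1/446.15 - 1/419.15))
1/T2 - 1/T1 = -1.4438e-04
ts2_new = 1.01 min

1.01 min


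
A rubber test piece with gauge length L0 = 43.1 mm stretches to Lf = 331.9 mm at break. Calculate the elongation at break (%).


Elongation = (Lf - L0) / L0 * 100
= (331.9 - 43.1) / 43.1 * 100
= 288.8 / 43.1 * 100
= 670.1%

670.1%


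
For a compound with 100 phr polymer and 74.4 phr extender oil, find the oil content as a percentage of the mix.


Oil % = oil / (100 + oil) * 100
= 74.4 / (100 + 74.4) * 100
= 74.4 / 174.4 * 100
= 42.66%

42.66%


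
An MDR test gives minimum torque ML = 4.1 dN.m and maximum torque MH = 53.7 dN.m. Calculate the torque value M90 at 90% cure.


M90 = ML + 0.9 * (MH - ML)
M90 = 4.1 + 0.9 * (53.7 - 4.1)
M90 = 4.1 + 0.9 * 49.6
M90 = 48.74 dN.m

48.74 dN.m


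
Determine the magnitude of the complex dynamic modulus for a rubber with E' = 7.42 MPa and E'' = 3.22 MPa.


|E*| = sqrt(E'^2 + E''^2)
= sqrt(7.42^2 + 3.22^2)
= sqrt(55.0564 + 10.3684)
= 8.089 MPa

8.089 MPa


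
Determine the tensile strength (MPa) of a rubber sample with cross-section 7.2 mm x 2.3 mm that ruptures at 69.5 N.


Area = width * thickness = 7.2 * 2.3 = 16.56 mm^2
TS = force / area = 69.5 / 16.56 = 4.2 MPa

4.2 MPa


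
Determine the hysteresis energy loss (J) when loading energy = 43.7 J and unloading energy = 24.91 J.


Hysteresis loss = loading - unloading
= 43.7 - 24.91
= 18.79 J

18.79 J


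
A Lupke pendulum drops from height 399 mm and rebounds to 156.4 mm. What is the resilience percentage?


Resilience = h_rebound / h_drop * 100
= 156.4 / 399 * 100
= 39.2%

39.2%


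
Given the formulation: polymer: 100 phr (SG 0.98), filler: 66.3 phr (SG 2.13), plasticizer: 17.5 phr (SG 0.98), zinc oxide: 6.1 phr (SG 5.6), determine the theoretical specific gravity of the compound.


Sum of weights = 189.9
Volume contributions:
  polymer: 100/0.98 = 102.0408
  filler: 66.3/2.13 = 31.1268
  plasticizer: 17.5/0.98 = 17.8571
  zinc oxide: 6.1/5.6 = 1.0893
Sum of volumes = 152.1140
SG = 189.9 / 152.1140 = 1.248

SG = 1.248


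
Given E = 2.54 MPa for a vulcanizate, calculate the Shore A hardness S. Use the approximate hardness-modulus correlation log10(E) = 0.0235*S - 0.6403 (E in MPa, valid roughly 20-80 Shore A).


log10(E) = 0.0235*S - 0.6403  =>  S = (log10(E) + 0.6403) / 0.0235
log10(2.54) = 0.404834
S = (0.404834 + 0.6403) / 0.0235 = 1.045134 / 0.0235
S = 44.5

Shore A = 44.5


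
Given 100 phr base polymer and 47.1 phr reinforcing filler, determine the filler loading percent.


Filler % = filler / (rubber + filler) * 100
= 47.1 / (100 + 47.1) * 100
= 47.1 / 147.1 * 100
= 32.02%

32.02%


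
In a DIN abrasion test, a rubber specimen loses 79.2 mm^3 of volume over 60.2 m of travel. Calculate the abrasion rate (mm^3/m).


Rate = volume_loss / distance
= 79.2 / 60.2
= 1.316 mm^3/m

1.316 mm^3/m


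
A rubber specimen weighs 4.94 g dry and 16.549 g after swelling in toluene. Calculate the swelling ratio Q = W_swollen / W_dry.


Q = W_swollen / W_dry
Q = 16.549 / 4.94
Q = 3.35

Q = 3.35


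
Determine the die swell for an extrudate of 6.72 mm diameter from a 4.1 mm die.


Die swell ratio = D_extrudate / D_die
= 6.72 / 4.1
= 1.639

Die swell = 1.639
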